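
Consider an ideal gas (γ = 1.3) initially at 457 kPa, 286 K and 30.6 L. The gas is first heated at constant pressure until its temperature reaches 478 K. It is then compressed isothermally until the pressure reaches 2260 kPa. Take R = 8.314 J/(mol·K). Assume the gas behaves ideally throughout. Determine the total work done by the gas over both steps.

-28000 J

n = P₁V₁/(RT₁) = 457×30.6/(8.314×286) = 5.88 mol.
Step 1 — Isobaric: P stays 457 kPa; V/T = const ⇒ T₂ = 478 K, V₂ = 51.1 L.
W = PΔV = 457×(51.1−30.6) kPa·L = 9390 J.
ΔU = nCvΔT = 5.88×27.7×(478−286) = 31300 J.
Q = ΔU + W = nCpΔT = 40700 J.
State after step 1: P = 457 kPa, V = 51.1 L, T = 478 K.
Step 2 — Isothermal: T stays 478 K; PV = const ⇒ V₂ = 10.3 L, P₂ = 2260 kPa.
ΔU = 0 (ideal gas, T constant).
W = nRT ln(V₂/V₁) = 5.88×8.314×478×ln(0.202) = -37400 J.
Q = ΔU + W = -37400 J.
Net over both steps: W = -28000 J, Q = 3320 J, ΔU = 31300 J.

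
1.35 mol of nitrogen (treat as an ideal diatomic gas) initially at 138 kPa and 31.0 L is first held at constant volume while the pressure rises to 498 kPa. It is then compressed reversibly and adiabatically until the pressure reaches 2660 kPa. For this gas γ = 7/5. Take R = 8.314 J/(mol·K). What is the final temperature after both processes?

2220 K

T₁ = P₁V₁/(nR) = 138×31.0/(1.35×8.314) = 381 K.
Step 1 — Isochoric: V stays 31.0 L; P/T = const ⇒ T₂ = 1380 K, P₂ = 498 kPa.
W = 0 (no volume change).
ΔU = nCvΔT = 1.35×20.8×(1380−381) = 27900 J.
Q = ΔU = 27900 J.
State after step 1: P = 498 kPa, V = 31.0 L, T = 1380 K.
Step 2 — Adiabatic: T₂/T₁ = (P₂/P₁)^((γ−1)/γ) ⇒ T₂ = 1380×(5.34)^0.286 = 2220 K; V₂ = 9.37 L.
ΔU = nCvΔT = 1.35×20.8×(2220−1380) = 23700 J.
Q = 0 for an adiabatic process, so W = −ΔU = -23700 J.
Net over both steps: W = -23700 J, Q = 27900 J, ΔU = 51600 J.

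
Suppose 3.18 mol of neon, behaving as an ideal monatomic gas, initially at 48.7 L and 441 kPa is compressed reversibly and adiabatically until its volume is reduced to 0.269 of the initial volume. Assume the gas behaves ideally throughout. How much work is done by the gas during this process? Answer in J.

T₁ = P₁V₁/(nR) = 441×48.7/(3.18×8.314) = 812 K.
Adiabatic: TV^(γ−1) = const ⇒ T₂ = 812×(3.72)^0.667 = 1950 K; PV^γ = const ⇒ P₂ = 3930 kPa.
ΔU = nCvΔT = 3.18×12.5×(1950−812) = 45100 J.
Q = 0 for an adiabatic process, so W = −ΔU = -45100 J.

-45100 J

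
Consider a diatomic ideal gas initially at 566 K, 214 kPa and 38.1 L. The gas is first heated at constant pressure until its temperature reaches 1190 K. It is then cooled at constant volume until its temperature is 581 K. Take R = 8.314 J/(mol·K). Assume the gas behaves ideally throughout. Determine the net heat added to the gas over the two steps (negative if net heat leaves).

n = P₁V₁/(RT₁) = 214×38.1/(8.314×566) = 1.73 mol.
Step 1 — Isobaric: P stays 214 kPa; V/T = const ⇒ T₂ = 1190 K, V₂ = 80.1 L.
W = PΔV = 214×(80.1−38.1) kPa·L = 8990 J.
ΔU = nCvΔT = 1.73×20.8×(1190−566) = 22500 J.
Q = ΔU + W = nCpΔT = 31500 J.
State after step 1: P = 214 kPa, V = 80.1 L, T = 1190 K.
Step 2 — Isochoric: V stays 80.1 L; P/T = const ⇒ T₂ = 581 K, P₂ = 104 kPa.
W = 0 (no volume change).
ΔU = nCvΔT = 1.73×20.8×(581−1190) = -21900 J.
Q = ΔU = -21900 J.
Net over both steps: W = 8990 J, Q = 9530 J, ΔU = 540 J.

9530 J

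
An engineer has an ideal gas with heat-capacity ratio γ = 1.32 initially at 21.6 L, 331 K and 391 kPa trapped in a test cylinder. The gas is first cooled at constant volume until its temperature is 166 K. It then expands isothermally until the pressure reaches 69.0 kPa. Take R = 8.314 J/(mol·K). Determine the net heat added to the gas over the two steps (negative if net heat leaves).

-8730 J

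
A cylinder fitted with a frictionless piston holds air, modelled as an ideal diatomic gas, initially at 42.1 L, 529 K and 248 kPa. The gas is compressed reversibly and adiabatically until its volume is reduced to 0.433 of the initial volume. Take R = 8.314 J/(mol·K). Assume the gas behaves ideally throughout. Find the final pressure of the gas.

801 kPa

Adiabatic: TV^(γ−1) = const ⇒ T₂ = 529×(2.31)^0.400 = 739 K; PV^γ = const ⇒ P₂ = 801 kPa.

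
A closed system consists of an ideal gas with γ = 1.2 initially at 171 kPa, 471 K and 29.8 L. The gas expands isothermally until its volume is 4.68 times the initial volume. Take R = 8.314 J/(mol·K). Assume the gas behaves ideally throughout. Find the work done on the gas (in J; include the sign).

-7860 J

n = P₁V₁/(RT₁) = 171×29.8/(8.314×471) = 1.30 mol.
Isothermal: T stays 471 K; PV = const ⇒ V₂ = 139 L, P₂ = 36.5 kPa.
W = nRT ln(V₂/V₁) = 1.30×8.314×471×ln(4.68) = 7860 J.
Work done on the gas = −W_by = -7860 J.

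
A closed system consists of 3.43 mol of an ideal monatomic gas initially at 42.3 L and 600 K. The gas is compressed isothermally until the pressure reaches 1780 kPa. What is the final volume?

9.61 L

P₁ = nRT₁/V₁ = 3.43×8.314×600/42.3 = 404 kPa.
Isothermal: T stays 600 K; PV = const ⇒ V₂ = 9.61 L, P₂ = 1780 kPa.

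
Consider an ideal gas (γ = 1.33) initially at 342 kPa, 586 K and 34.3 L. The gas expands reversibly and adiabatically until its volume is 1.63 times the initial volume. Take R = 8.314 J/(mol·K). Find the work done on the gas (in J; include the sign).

-5290 J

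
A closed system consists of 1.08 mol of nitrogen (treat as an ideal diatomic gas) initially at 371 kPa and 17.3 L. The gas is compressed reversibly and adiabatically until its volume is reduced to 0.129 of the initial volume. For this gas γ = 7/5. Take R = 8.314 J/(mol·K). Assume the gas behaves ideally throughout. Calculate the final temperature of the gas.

1620 K

T₁ = P₁V₁/(nR) = 371×17.3/(1.08×8.314) = 715 K.
Adiabatic: TV^(γ−1) = const ⇒ T₂ = 715×(7.75)^0.400 = 1620 K; PV^γ = const ⇒ P₂ = 6520 kPa.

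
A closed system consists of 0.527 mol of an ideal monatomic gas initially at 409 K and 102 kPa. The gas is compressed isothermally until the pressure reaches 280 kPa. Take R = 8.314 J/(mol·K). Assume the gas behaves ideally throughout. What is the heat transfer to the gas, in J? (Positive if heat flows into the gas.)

V₁ = nRT₁/P₁ = 0.527×8.314×409/102 = 17.6 L.
Isothermal: T stays 409 K; PV = const ⇒ V₂ = 6.40 L, P₂ = 280 kPa.
ΔU = 0 (ideal gas, T constant).
W = nRT ln(V₂/V₁) = 0.527×8.314×409×ln(0.364) = -1810 J.
Q = ΔU + W = -1810 J.

-1810 J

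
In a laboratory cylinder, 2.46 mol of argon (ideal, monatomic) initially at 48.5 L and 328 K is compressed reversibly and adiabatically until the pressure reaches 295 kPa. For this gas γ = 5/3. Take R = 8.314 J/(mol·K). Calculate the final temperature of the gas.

P₁ = nRT₁/V₁ = 2.46×8.314×328/48.5 = 138 kPa.
Adiabatic: T₂/T₁ = (P₂/P₁)^((γ−1)/γ) ⇒ T₂ = 328×(2.13)^0.400 = 444 K; V₂ = 30.8 L.

444 K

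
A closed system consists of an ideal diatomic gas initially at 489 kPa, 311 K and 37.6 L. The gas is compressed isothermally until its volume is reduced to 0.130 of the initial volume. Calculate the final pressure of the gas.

3760 kPa

Isothermal: T stays 311 K; PV = const ⇒ V₂ = 4.89 L, P₂ = 3760 kPa.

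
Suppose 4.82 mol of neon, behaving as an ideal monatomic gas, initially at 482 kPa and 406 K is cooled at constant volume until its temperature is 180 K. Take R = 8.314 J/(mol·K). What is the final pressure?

214 kPa

V₁ = nRT₁/P₁ = 4.82×8.314×406/482 = 33.8 L.
Isochoric: V stays 33.8 L; P/T = const ⇒ T₂ = 180 K, P₂ = 214 kPa.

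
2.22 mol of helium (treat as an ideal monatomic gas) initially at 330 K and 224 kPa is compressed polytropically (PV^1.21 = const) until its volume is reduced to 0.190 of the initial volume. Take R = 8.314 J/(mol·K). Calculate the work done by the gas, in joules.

-12100 J

V₁ = nRT₁/P₁ = 2.22×8.314×330/224 = 27.2 L.
Polytropic n=1.21: T₂ = T₁(V₁/V₂)^(n−1) = 330×(5.26)^0.21 = 468 K; P₂ = P₁(V₁/V₂)^n = 1670 kPa.
W = (P₁V₁−P₂V₂)/(n−1) = (224×27.2−1670×5.17)/0.21 = -12100 J.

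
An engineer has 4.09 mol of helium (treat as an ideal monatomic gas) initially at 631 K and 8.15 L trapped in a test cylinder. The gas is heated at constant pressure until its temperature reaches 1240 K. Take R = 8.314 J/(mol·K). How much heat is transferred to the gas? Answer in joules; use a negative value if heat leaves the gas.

P₁ = nRT₁/V₁ = 4.09×8.314×631/8.15 = 2630 kPa.
Isobaric: P stays 2630 kPa; V/T = const ⇒ T₂ = 1240 K, V₂ = 16.0 L.
W = PΔV = 2630×(16.0−8.15) kPa·L = 20700 J.
ΔU = nCvΔT = 4.09×12.5×(1240−631) = 31100 J.
Q = ΔU + W = nCpΔT = 51800 J.

51800 J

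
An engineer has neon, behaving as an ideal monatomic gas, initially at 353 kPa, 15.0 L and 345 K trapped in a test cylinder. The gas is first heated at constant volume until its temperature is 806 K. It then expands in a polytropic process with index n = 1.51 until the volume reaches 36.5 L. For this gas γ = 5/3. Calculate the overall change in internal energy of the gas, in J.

n = P₁V₁/(RT₁) = 353×15.0/(8.314×345) = 1.85 mol.
Step 1 — Isochoric: V stays 15.0 L; P/T = const ⇒ T₂ = 806 K, P₂ = 825 kPa.
W = 0 (no volume change).
ΔU = nCvΔT = 1.85×12.5×(806−345) = 10600 J.
Q = ΔU = 10600 J.
State after step 1: P = 825 kPa, V = 15.0 L, T = 806 K.
Step 2 — Polytropic n=1.51: T₂ = T₁(V₁/V₂)^(n−1) = 806×(0.411)^0.51 = 512 K; P₂ = P₁(V₁/V₂)^n = 215 kPa.
W = (P₁V₁−P₂V₂)/(n−1) = (825×15.0−215×36.5)/0.51 = 8840 J.
ΔU = nCvΔT = 1.85×12.5×(512−806) = -6770 J.
Q = ΔU + W = 2080 J.
Net over both steps: W = 8840 J, Q = 12700 J, ΔU = 3850 J.

3850 J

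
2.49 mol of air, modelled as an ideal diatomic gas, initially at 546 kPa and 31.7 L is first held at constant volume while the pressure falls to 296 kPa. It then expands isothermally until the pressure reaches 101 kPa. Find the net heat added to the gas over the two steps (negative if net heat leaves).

T₁ = P₁V₁/(nR) = 546×31.7/(2.49×8.314) = 836 K.
Step 1 — Isochoric: V stays 31.7 L; P/T = const ⇒ T₂ = 453 K, P₂ = 296 kPa.
W = 0 (no volume change).
ΔU = nCvΔT = 2.49×20.8×(453−836) = -19800 J.
Q = ΔU = -19800 J.
State after step 1: P = 296 kPa, V = 31.7 L, T = 453 K.
Step 2 — Isothermal: T stays 453 K; PV = const ⇒ V₂ = 92.9 L, P₂ = 101 kPa.
ΔU = 0 (ideal gas, T constant).
W = nRT ln(V₂/V₁) = 2.49×8.314×453×ln(2.93) = 10100 J.
Q = ΔU + W = 10100 J.
Net over both steps: W = 10100 J, Q = -9720 J, ΔU = -19800 J.

-9720 J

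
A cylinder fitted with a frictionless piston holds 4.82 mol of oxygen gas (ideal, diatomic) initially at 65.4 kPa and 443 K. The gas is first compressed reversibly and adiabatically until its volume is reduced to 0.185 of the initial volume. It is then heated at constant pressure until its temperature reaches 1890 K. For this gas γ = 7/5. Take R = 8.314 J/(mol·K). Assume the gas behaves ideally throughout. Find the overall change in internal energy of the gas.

145000 J

V₁ = nRT₁/P₁ = 4.82×8.314×443/65.4 = 271 L.
Step 1 — Adiabatic: TV^(γ−1) = const ⇒ T₂ = 443×(5.41)^0.400 = 870 K; PV^γ = const ⇒ P₂ = 694 kPa.
ΔU = nCvΔT = 4.82×20.8×(870−443) = 42800 J.
Q = 0 for an adiabatic process, so W = −ΔU = -42800 J.
State after step 1: P = 694 kPa, V = 50.2 L, T = 870 K.
Step 2 — Isobaric: P stays 694 kPa; V/T = const ⇒ T₂ = 1890 K, V₂ = 109 L.
W = PΔV = 694×(109−50.2) kPa·L = 40900 J.
ΔU = nCvΔT = 4.82×20.8×(1890−870) = 102000 J.
Q = ΔU + W = nCpΔT = 143000 J.
Net over both steps: W = -1910 J, Q = 143000 J, ΔU = 145000 J.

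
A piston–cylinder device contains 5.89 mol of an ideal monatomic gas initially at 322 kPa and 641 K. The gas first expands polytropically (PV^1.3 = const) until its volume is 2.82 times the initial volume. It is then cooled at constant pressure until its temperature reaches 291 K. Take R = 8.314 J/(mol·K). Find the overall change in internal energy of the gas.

V₁ = nRT₁/P₁ = 5.89×8.314×641/322 = 97.5 L.
Step 1 — Polytropic n=1.3: T₂ = T₁(V₁/V₂)^(n−1) = 641×(0.355)^0.30 = 470 K; P₂ = P₁(V₁/V₂)^n = 83.7 kPa.
W = (P₁V₁−P₂V₂)/(n−1) = (322×97.5−83.7×275)/0.30 = 28000 J.
ΔU = nCvΔT = 5.89×12.5×(470−641) = -12600 J.
Q = ΔU + W = 15400 J.
State after step 1: P = 83.7 kPa, V = 275 L, T = 470 K.
Step 2 — Isobaric: P stays 83.7 kPa; V/T = const ⇒ T₂ = 291 K, V₂ = 170 L.
W = PΔV = 83.7×(170−275) kPa·L = -8750 J.
ΔU = nCvΔT = 5.89×12.5×(291−470) = -13100 J.
Q = ΔU + W = nCpΔT = -21900 J.
Net over both steps: W = 19200 J, Q = -6490 J, ΔU = -25700 J.

-25700 J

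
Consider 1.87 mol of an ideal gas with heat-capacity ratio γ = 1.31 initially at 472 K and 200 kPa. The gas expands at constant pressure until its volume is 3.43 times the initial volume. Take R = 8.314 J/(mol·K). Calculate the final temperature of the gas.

V₁ = nRT₁/P₁ = 1.87×8.314×472/200 = 36.7 L.
Isobaric: P stays 200 kPa; V/T = const ⇒ T₂ = 1620 K, V₂ = 126 L.

1620 K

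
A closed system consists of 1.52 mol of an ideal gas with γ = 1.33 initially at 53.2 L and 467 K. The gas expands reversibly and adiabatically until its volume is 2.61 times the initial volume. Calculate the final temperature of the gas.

P₁ = nRT₁/V₁ = 1.52×8.314×467/53.2 = 111 kPa.
Adiabatic: TV^(γ−1) = const ⇒ T₂ = 467×(0.383)^0.330 = 340 K; PV^γ = const ⇒ P₂ = 31.0 kPa.

340 K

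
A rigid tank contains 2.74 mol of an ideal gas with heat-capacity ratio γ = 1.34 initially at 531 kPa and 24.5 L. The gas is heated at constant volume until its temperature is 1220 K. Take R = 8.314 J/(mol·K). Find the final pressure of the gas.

T₁ = P₁V₁/(nR) = 531×24.5/(2.74×8.314) = 571 K.
Isochoric: V stays 24.5 L; P/T = const ⇒ T₂ = 1220 K, P₂ = 1130 kPa.

1130 kPa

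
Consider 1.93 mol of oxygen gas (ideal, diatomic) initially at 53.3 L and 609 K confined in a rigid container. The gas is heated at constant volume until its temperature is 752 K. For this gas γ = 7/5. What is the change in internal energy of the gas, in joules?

5740 J

P₁ = nRT₁/V₁ = 1.93×8.314×609/53.3 = 183 kPa.
Isochoric: V stays 53.3 L; P/T = const ⇒ T₂ = 752 K, P₂ = 226 kPa.
For an ideal gas ΔU = nCvΔT with Cv = (5/2)R = 20.8 J/(mol·K).
ΔU = 1.93×20.8×(752−609) = 5740 J.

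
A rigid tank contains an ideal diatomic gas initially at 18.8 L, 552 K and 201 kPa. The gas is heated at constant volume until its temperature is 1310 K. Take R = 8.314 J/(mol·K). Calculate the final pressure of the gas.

477 kPa

Isochoric: V stays 18.8 L; P/T = const ⇒ T₂ = 1310 K, P₂ = 477 kPa.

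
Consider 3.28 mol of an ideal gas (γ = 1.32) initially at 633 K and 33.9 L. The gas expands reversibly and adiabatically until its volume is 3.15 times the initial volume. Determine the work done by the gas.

16600 J

P₁ = nRT₁/V₁ = 3.28×8.314×633/33.9 = 509 kPa.
Adiabatic: TV^(γ−1) = const ⇒ T₂ = 633×(0.317)^0.320 = 438 K; PV^γ = const ⇒ P₂ = 112 kPa.
ΔU = nCvΔT = 3.28×26.0×(438−633) = -16600 J.
Q = 0 for an adiabatic process, so W = −ΔU = 16600 J.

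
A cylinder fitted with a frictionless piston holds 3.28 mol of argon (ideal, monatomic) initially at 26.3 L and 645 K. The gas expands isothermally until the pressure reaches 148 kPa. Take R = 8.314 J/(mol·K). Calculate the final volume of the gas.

P₁ = nRT₁/V₁ = 3.28×8.314×645/26.3 = 669 kPa.
Isothermal: T stays 645 K; PV = const ⇒ V₂ = 119 L, P₂ = 148 kPa.

119 L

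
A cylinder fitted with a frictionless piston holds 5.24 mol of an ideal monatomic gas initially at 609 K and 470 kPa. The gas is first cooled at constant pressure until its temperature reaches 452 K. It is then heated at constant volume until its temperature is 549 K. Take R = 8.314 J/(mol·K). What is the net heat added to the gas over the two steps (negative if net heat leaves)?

-10800 J

V₁ = nRT₁/P₁ = 5.24×8.314×609/470 = 56.4 L.
Step 1 — Isobaric: P stays 470 kPa; V/T = const ⇒ T₂ = 452 K, V₂ = 41.9 L.
W = PΔV = 470×(41.9−56.4) kPa·L = -6840 J.
ΔU = nCvΔT = 5.24×12.5×(452−609) = -10300 J.
Q = ΔU + W = nCpΔT = -17100 J.
State after step 1: P = 470 kPa, V = 41.9 L, T = 452 K.
Step 2 — Isochoric: V stays 41.9 L; P/T = const ⇒ T₂ = 549 K, P₂ = 571 kPa.
W = 0 (no volume change).
ΔU = nCvΔT = 5.24×12.5×(549−452) = 6340 J.
Q = ΔU = 6340 J.
Net over both steps: W = -6840 J, Q = -10800 J, ΔU = -3920 J.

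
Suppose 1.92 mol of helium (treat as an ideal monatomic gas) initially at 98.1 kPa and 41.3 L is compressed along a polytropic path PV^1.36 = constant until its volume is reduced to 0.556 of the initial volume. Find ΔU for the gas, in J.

T₁ = P₁V₁/(nR) = 98.1×41.3/(1.92×8.314) = 254 K.
Polytropic n=1.36: T₂ = T₁(V₁/V₂)^(n−1) = 254×(1.80)^0.36 = 314 K; P₂ = P₁(V₁/V₂)^n = 218 kPa.
For an ideal gas ΔU = nCvΔT with Cv = (3/2)R = 12.5 J/(mol·K).
ΔU = 1.92×12.5×(314−254) = 1430 J.

1430 J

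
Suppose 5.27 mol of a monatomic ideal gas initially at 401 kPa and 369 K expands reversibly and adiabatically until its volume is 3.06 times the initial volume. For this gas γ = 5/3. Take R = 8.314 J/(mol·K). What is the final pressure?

62.2 kPa

V₁ = nRT₁/P₁ = 5.27×8.314×369/401 = 40.3 L.
Adiabatic: TV^(γ−1) = const ⇒ T₂ = 369×(0.327)^0.667 = 175 K; PV^γ = const ⇒ P₂ = 62.2 kPa.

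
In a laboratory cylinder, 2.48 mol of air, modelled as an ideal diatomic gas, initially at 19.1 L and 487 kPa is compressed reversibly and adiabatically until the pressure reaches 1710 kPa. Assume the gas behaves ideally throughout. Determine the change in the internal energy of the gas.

T₁ = P₁V₁/(nR) = 487×19.1/(2.48×8.314) = 451 K.
Adiabatic: T₂/T₁ = (P₂/P₁)^((γ−1)/γ) ⇒ T₂ = 451×(3.51)^0.286 = 646 K; V₂ = 7.79 L.
For an ideal gas ΔU = nCvΔT with Cv = (5/2)R = 20.8 J/(mol·K).
ΔU = 2.48×20.8×(646−451) = 10000 J.

10000 J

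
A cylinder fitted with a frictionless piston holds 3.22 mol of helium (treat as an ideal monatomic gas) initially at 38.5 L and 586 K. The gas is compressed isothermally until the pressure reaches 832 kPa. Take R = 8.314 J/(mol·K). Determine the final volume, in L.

18.9 L

P₁ = nRT₁/V₁ = 3.22×8.314×586/38.5 = 407 kPa.
Isothermal: T stays 586 K; PV = const ⇒ V₂ = 18.9 L, P₂ = 832 kPa.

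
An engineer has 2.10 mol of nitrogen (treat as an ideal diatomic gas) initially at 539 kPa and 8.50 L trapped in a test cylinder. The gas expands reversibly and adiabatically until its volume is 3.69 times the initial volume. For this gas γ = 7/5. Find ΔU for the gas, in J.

T₁ = P₁V₁/(nR) = 539×8.50/(2.10×8.314) = 262 K.
Adiabatic: TV^(γ−1) = const ⇒ T₂ = 262×(0.271)^0.400 = 156 K; PV^γ = const ⇒ P₂ = 86.6 kPa.
For an ideal gas ΔU = nCvΔT with Cv = (5/2)R = 20.8 J/(mol·K).
ΔU = 2.10×20.8×(156−262) = -4660 J.

-4660 J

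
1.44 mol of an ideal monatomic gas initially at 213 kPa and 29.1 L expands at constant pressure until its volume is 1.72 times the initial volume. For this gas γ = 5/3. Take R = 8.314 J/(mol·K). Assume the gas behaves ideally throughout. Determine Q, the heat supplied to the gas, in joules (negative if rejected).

11200 J

T₁ = P₁V₁/(nR) = 213×29.1/(1.44×8.314) = 518 K.
Isobaric: P stays 213 kPa; V/T = const ⇒ T₂ = 890 K, V₂ = 50.1 L.
W = PΔV = 213×(50.1−29.1) kPa·L = 4460 J.
ΔU = nCvΔT = 1.44×12.5×(890−518) = 6690 J.
Q = ΔU + W = nCpΔT = 11200 J.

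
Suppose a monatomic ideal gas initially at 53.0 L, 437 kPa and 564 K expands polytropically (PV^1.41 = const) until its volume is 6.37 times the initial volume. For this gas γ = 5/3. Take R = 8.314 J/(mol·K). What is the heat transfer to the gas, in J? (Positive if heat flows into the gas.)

n = P₁V₁/(RT₁) = 437×53.0/(8.314×564) = 4.94 mol.
Polytropic n=1.41: T₂ = T₁(V₁/V₂)^(n−1) = 564×(0.157)^0.41 = 264 K; P₂ = P₁(V₁/V₂)^n = 32.1 kPa.
W = (P₁V₁−P₂V₂)/(n−1) = (437×53.0−32.1×338)/0.41 = 30000 J.
ΔU = nCvΔT = 4.94×12.5×(264−564) = -18500 J.
Q = ΔU + W = 11600 J.

11600 J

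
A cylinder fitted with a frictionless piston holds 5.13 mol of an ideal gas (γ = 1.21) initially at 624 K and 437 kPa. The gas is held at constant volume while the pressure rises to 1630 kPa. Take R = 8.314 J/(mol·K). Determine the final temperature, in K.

2330 K

V₁ = nRT₁/P₁ = 5.13×8.314×624/437 = 60.9 L.
Isochoric: V stays 60.9 L; P/T = const ⇒ T₂ = 2330 K, P₂ = 1630 kPa.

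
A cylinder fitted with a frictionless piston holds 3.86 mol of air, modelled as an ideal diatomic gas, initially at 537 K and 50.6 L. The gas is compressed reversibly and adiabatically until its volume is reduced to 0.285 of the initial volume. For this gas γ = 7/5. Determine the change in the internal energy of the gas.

P₁ = nRT₁/V₁ = 3.86×8.314×537/50.6 = 341 kPa.
Adiabatic: TV^(γ−1) = const ⇒ T₂ = 537×(3.51)^0.400 = 887 K; PV^γ = const ⇒ P₂ = 1970 kPa.
For an ideal gas ΔU = nCvΔT with Cv = (5/2)R = 20.8 J/(mol·K).
ΔU = 3.86×20.8×(887−537) = 28100 J.

28100 J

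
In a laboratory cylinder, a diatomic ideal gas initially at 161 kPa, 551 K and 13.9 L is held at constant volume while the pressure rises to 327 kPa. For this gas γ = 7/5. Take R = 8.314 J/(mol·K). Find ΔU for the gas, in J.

5770 J

n = P₁V₁/(RT₁) = 161×13.9/(8.314×551) = 0.489 mol.
Isochoric: V stays 13.9 L; P/T = const ⇒ T₂ = 1120 K, P₂ = 327 kPa.
For an ideal gas ΔU = nCvΔT with Cv = (5/2)R = 20.8 J/(mol·K).
ΔU = 0.489×20.8×(1120−551) = 5770 J.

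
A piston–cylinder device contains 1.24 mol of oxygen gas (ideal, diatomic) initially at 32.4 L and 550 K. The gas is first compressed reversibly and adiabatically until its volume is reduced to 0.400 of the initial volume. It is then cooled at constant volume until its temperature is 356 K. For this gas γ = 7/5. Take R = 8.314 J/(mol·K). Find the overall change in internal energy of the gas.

-5000 J

P₁ = nRT₁/V₁ = 1.24×8.314×550/32.4 = 175 kPa.
Step 1 — Adiabatic: TV^(γ−1) = const ⇒ T₂ = 550×(2.50)^0.400 = 793 K; PV^γ = const ⇒ P₂ = 631 kPa.
ΔU = nCvΔT = 1.24×20.8×(793−550) = 6280 J.
Q = 0 for an adiabatic process, so W = −ΔU = -6280 J.
State after step 1: P = 631 kPa, V = 13.0 L, T = 793 K.
Step 2 — Isochoric: V stays 13.0 L; P/T = const ⇒ T₂ = 356 K, P₂ = 283 kPa.
W = 0 (no volume change).
ΔU = nCvΔT = 1.24×20.8×(356−793) = -11300 J.
Q = ΔU = -11300 J.
Net over both steps: W = -6280 J, Q = -11300 J, ΔU = -5000 J.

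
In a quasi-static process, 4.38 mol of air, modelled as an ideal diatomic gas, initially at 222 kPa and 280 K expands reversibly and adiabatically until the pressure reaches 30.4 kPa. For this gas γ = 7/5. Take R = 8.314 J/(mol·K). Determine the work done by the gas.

V₁ = nRT₁/P₁ = 4.38×8.314×280/222 = 45.9 L.
Adiabatic: T₂/T₁ = (P₂/P₁)^((γ−1)/γ) ⇒ T₂ = 280×(0.137)^0.286 = 159 K; V₂ = 190 L.
ΔU = nCvΔT = 4.38×20.8×(159−280) = -11000 J.
Q = 0 for an adiabatic process, so W = −ΔU = 11000 J.

11000 J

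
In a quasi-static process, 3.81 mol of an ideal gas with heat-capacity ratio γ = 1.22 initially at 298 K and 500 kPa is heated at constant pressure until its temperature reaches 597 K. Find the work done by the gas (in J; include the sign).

V₁ = nRT₁/P₁ = 3.81×8.314×298/500 = 18.9 L.
Isobaric: P stays 500 kPa; V/T = const ⇒ T₂ = 597 K, V₂ = 37.8 L.
W = PΔV = 500×(37.8−18.9) kPa·L = 9470 J.

9470 J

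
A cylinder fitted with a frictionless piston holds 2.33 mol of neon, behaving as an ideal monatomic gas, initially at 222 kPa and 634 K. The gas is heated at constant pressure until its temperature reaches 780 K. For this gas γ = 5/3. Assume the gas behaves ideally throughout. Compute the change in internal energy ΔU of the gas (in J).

4240 J

V₁ = nRT₁/P₁ = 2.33×8.314×634/222 = 55.3 L.
Isobaric: P stays 222 kPa; V/T = const ⇒ T₂ = 780 K, V₂ = 68.1 L.
For an ideal gas ΔU = nCvΔT with Cv = (3/2)R = 12.5 J/(mol·K).
ΔU = 2.33×12.5×(780−634) = 4240 J.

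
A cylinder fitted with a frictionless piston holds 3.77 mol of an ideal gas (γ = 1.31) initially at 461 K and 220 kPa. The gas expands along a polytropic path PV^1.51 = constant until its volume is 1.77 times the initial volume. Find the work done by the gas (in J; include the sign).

7160 J

V₁ = nRT₁/P₁ = 3.77×8.314×461/220 = 65.7 L.
Polytropic n=1.51: T₂ = T₁(V₁/V₂)^(n−1) = 461×(0.565)^0.51 = 345 K; P₂ = P₁(V₁/V₂)^n = 92.9 kPa.
W = (P₁V₁−P₂V₂)/(n−1) = (220×65.7−92.9×116)/0.51 = 7160 J.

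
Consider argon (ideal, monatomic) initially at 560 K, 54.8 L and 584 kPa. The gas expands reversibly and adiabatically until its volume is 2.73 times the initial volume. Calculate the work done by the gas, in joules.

23400 J

n = P₁V₁/(RT₁) = 584×54.8/(8.314×560) = 6.87 mol.
Adiabatic: TV^(γ−1) = const ⇒ T₂ = 560×(0.366)^0.667 = 287 K; PV^γ = const ⇒ P₂ = 110 kPa.
ΔU = nCvΔT = 6.87×12.5×(287−560) = -23400 J.
Q = 0 for an adiabatic process, so W = −ΔU = 23400 J.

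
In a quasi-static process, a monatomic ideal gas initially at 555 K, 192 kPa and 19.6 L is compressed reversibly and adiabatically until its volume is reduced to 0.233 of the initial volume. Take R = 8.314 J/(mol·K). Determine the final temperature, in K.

1470 K

Adiabatic: TV^(γ−1) = const ⇒ T₂ = 555×(4.29)^0.667 = 1470 K; PV^γ = const ⇒ P₂ = 2180 kPa.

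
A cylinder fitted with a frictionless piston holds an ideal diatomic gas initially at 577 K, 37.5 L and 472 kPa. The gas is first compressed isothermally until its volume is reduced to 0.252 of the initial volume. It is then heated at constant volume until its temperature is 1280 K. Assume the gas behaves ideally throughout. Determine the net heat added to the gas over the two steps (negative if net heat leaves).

n = P₁V₁/(RT₁) = 472×37.5/(8.314×577) = 3.69 mol.
Step 1 — Isothermal: T stays 577 K; PV = const ⇒ V₂ = 9.45 L, P₂ = 1870 kPa.
ΔU = 0 (ideal gas, T constant).
W = nRT ln(V₂/V₁) = 3.69×8.314×577×ln(0.252) = -24400 J.
Q = ΔU + W = -24400 J.
State after step 1: P = 1870 kPa, V = 9.45 L, T = 577 K.
Step 2 — Isochoric: V stays 9.45 L; P/T = const ⇒ T₂ = 1280 K, P₂ = 4160 kPa.
W = 0 (no volume change).
ΔU = nCvΔT = 3.69×20.8×(1280−577) = 53900 J.
Q = ΔU = 53900 J.
Net over both steps: W = -24400 J, Q = 29500 J, ΔU = 53900 J.

29500 J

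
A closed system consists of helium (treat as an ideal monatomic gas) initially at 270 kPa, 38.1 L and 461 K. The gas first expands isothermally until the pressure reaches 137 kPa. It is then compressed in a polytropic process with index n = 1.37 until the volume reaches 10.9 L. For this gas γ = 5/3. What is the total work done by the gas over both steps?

-22000 J

n = P₁V₁/(RT₁) = 270×38.1/(8.314×461) = 2.68 mol.
Step 1 — Isothermal: T stays 461 K; PV = const ⇒ V₂ = 75.1 L, P₂ = 137 kPa.
ΔU = 0 (ideal gas, T constant).
W = nRT ln(V₂/V₁) = 2.68×8.314×461×ln(1.97) = 6980 J.
Q = ΔU + W = 6980 J.
State after step 1: P = 137 kPa, V = 75.1 L, T = 461 K.
Step 2 — Polytropic n=1.37: T₂ = T₁(V₁/V₂)^(n−1) = 461×(6.89)^0.37 = 941 K; P₂ = P₁(V₁/V₂)^n = 1930 kPa.
W = (P₁V₁−P₂V₂)/(n−1) = (137×75.1−1930×10.9)/0.37 = -29000 J.
ΔU = nCvΔT = 2.68×12.5×(941−461) = 16100 J.
Q = ΔU + W = -12900 J.
Net over both steps: W = -22000 J, Q = -5920 J, ΔU = 16100 J.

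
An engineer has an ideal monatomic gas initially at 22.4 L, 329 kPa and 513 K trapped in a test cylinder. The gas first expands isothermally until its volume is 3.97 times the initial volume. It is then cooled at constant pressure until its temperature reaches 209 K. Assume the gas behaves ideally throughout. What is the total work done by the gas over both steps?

5790 J

n = P₁V₁/(RT₁) = 329×22.4/(8.314×513) = 1.73 mol.
Step 1 — Isothermal: T stays 513 K; PV = const ⇒ V₂ = 88.9 L, P₂ = 82.9 kPa.
ΔU = 0 (ideal gas, T constant).
W = nRT ln(V₂/V₁) = 1.73×8.314×513×ln(3.97) = 10200 J.
Q = ΔU + W = 10200 J.
State after step 1: P = 82.9 kPa, V = 88.9 L, T = 513 K.
Step 2 — Isobaric: P stays 82.9 kPa; V/T = const ⇒ T₂ = 209 K, V₂ = 36.2 L.
W = PΔV = 82.9×(36.2−88.9) kPa·L = -4370 J.
ΔU = nCvΔT = 1.73×12.5×(209−513) = -6550 J.
Q = ΔU + W = nCpΔT = -10900 J.
Net over both steps: W = 5790 J, Q = -757 J, ΔU = -6550 J.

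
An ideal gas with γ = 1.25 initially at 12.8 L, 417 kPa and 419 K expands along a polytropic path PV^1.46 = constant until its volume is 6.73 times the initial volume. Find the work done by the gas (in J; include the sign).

n = P₁V₁/(RT₁) = 417×12.8/(8.314×419) = 1.53 mol.
Polytropic n=1.46: T₂ = T₁(V₁/V₂)^(n−1) = 419×(0.149)^0.46 = 174 K; P₂ = P₁(V₁/V₂)^n = 25.8 kPa.
W = (P₁V₁−P₂V₂)/(n−1) = (417×12.8−25.8×86.1)/0.46 = 6780 J.

6780 J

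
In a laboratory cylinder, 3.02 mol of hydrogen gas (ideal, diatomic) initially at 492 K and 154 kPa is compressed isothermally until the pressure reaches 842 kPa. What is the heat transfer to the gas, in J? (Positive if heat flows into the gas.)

V₁ = nRT₁/P₁ = 3.02×8.314×492/154 = 80.2 L.
Isothermal: T stays 492 K; PV = const ⇒ V₂ = 14.7 L, P₂ = 842 kPa.
ΔU = 0 (ideal gas, T constant).
W = nRT ln(V₂/V₁) = 3.02×8.314×492×ln(0.183) = -21000 J.
Q = ΔU + W = -21000 J.

-21000 J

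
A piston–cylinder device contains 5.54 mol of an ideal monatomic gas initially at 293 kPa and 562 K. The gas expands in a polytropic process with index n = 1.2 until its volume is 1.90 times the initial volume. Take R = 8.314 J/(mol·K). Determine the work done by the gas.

V₁ = nRT₁/P₁ = 5.54×8.314×562/293 = 88.3 L.
Polytropic n=1.2: T₂ = T₁(V₁/V₂)^(n−1) = 562×(0.526)^0.20 = 494 K; P₂ = P₁(V₁/V₂)^n = 136 kPa.
W = (P₁V₁−P₂V₂)/(n−1) = (293×88.3−136×168)/0.20 = 15600 J.

15600 J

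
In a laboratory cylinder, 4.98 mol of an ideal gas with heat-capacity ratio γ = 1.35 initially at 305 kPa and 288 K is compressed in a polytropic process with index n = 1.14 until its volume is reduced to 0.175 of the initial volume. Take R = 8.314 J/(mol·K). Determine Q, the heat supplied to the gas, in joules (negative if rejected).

-14100 J

V₁ = nRT₁/P₁ = 4.98×8.314×288/305 = 39.1 L.
Polytropic n=1.14: T₂ = T₁(V₁/V₂)^(n−1) = 288×(5.71)^0.14 = 368 K; P₂ = P₁(V₁/V₂)^n = 2220 kPa.
W = (P₁V₁−P₂V₂)/(n−1) = (305×39.1−2220×6.84)/0.14 = -23500 J.
ΔU = nCvΔT = 4.98×23.8×(368−288) = 9420 J.
Q = ΔU + W = -14100 J.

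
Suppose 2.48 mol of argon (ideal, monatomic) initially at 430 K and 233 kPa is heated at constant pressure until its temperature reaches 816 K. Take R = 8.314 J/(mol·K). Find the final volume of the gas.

V₁ = nRT₁/P₁ = 2.48×8.314×430/233 = 38.1 L.
Isobaric: P stays 233 kPa; V/T = const ⇒ T₂ = 816 K, V₂ = 72.2 L.

72.2 L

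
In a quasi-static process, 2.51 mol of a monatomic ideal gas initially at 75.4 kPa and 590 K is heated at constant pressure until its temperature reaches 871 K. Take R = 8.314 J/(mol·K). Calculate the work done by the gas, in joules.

V₁ = nRT₁/P₁ = 2.51×8.314×590/75.4 = 163 L.
Isobaric: P stays 75.4 kPa; V/T = const ⇒ T₂ = 871 K, V₂ = 241 L.
W = PΔV = 75.4×(241−163) kPa·L = 5860 J.

5860 J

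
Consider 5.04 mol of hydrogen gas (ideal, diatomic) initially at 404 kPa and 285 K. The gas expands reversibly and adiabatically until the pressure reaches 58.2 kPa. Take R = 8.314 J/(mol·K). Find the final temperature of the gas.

164 K

V₁ = nRT₁/P₁ = 5.04×8.314×285/404 = 29.6 L.
Adiabatic: T₂/T₁ = (P₂/P₁)^((γ−1)/γ) ⇒ T₂ = 285×(0.144)^0.286 = 164 K; V₂ = 118 L.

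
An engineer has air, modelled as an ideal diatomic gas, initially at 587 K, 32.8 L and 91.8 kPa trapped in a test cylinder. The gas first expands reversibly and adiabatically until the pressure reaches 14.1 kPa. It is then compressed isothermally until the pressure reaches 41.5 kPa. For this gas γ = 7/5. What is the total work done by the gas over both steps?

1220 J

n = P₁V₁/(RT₁) = 91.8×32.8/(8.314×587) = 0.617 mol.
Step 1 — Adiabatic: T₂/T₁ = (P₂/P₁)^((γ−1)/γ) ⇒ T₂ = 587×(0.154)^0.286 = 344 K; V₂ = 125 L.
ΔU = nCvΔT = 0.617×20.8×(344−587) = -3120 J.
Q = 0 for an adiabatic process, so W = −ΔU = 3120 J.
State after step 1: P = 14.1 kPa, V = 125 L, T = 344 K.
Step 2 — Isothermal: T stays 344 K; PV = const ⇒ V₂ = 42.5 L, P₂ = 41.5 kPa.
ΔU = 0 (ideal gas, T constant).
W = nRT ln(V₂/V₁) = 0.617×8.314×344×ln(0.340) = -1900 J.
Q = ΔU + W = -1900 J.
Net over both steps: W = 1220 J, Q = -1900 J, ΔU = -3120 J.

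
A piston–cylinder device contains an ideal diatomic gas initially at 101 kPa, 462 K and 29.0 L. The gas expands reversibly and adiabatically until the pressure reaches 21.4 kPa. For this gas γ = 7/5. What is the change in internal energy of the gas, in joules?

-2620 J

n = P₁V₁/(RT₁) = 101×29.0/(8.314×462) = 0.763 mol.
Adiabatic: T₂/T₁ = (P₂/P₁)^((γ−1)/γ) ⇒ T₂ = 462×(0.212)^0.286 = 297 K; V₂ = 87.9 L.
For an ideal gas ΔU = nCvΔT with Cv = (5/2)R = 20.8 J/(mol·K).
ΔU = 0.763×20.8×(297−462) = -2620 J.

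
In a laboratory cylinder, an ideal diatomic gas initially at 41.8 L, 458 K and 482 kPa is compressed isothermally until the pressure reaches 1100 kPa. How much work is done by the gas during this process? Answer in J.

n = P₁V₁/(RT₁) = 482×41.8/(8.314×458) = 5.29 mol.
Isothermal: T stays 458 K; PV = const ⇒ V₂ = 18.3 L, P₂ = 1100 kPa.
W = nRT ln(V₂/V₁) = 5.29×8.314×458×ln(0.438) = -16600 J.

-16600 J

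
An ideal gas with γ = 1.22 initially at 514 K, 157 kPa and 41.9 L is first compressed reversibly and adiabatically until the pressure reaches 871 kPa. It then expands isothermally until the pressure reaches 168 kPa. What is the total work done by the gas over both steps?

3920 J

n = P₁V₁/(RT₁) = 157×41.9/(8.314×514) = 1.54 mol.
Step 1 — Adiabatic: T₂/T₁ = (P₂/P₁)^((γ−1)/γ) ⇒ T₂ = 514×(5.55)^0.180 = 700 K; V₂ = 10.3 L.
ΔU = nCvΔT = 1.54×37.8×(700−514) = 10800 J.
Q = 0 for an adiabatic process, so W = −ΔU = -10800 J.
State after step 1: P = 871 kPa, V = 10.3 L, T = 700 K.
Step 2 — Isothermal: T stays 700 K; PV = const ⇒ V₂ = 53.3 L, P₂ = 168 kPa.
ΔU = 0 (ideal gas, T constant).
W = nRT ln(V₂/V₁) = 1.54×8.314×700×ln(5.18) = 14700 J.
Q = ΔU + W = 14700 J.
Net over both steps: W = 3920 J, Q = 14700 J, ΔU = 10800 J.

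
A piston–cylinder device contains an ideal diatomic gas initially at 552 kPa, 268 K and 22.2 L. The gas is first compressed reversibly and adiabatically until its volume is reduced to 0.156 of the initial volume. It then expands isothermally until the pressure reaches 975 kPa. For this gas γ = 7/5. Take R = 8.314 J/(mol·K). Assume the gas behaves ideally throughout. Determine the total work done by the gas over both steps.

n = P₁V₁/(RT₁) = 552×22.2/(8.314×268) = 5.50 mol.
Step 1 — Adiabatic: TV^(γ−1) = const ⇒ T₂ = 268×(6.41)^0.400 = 563 K; PV^γ = const ⇒ P₂ = 7440 kPa.
ΔU = nCvΔT = 5.50×20.8×(563−268) = 33800 J.
Q = 0 for an adiabatic process, so W = −ΔU = -33800 J.
State after step 1: P = 7440 kPa, V = 3.46 L, T = 563 K.
Step 2 — Isothermal: T stays 563 K; PV = const ⇒ V₂ = 26.4 L, P₂ = 975 kPa.
ΔU = 0 (ideal gas, T constant).
W = nRT ln(V₂/V₁) = 5.50×8.314×563×ln(7.63) = 52400 J.
Q = ΔU + W = 52400 J.
Net over both steps: W = 18600 J, Q = 52400 J, ΔU = 33800 J.

18600 J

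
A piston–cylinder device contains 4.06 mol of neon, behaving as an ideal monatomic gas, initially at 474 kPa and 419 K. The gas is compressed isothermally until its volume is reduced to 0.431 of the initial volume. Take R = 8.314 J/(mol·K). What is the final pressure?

1100 kPa

V₁ = nRT₁/P₁ = 4.06×8.314×419/474 = 29.8 L.
Isothermal: T stays 419 K; PV = const ⇒ V₂ = 12.9 L, P₂ = 1100 kPa.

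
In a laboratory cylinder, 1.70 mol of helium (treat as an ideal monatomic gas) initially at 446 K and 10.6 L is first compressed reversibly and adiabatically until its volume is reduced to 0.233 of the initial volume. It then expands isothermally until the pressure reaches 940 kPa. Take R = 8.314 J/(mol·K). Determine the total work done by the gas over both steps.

17300 J

P₁ = nRT₁/V₁ = 1.70×8.314×446/10.6 = 595 kPa.
Step 1 — Adiabatic: TV^(γ−1) = const ⇒ T₂ = 446×(4.29)^0.667 = 1180 K; PV^γ = const ⇒ P₂ = 6740 kPa.
ΔU = nCvΔT = 1.70×12.5×(1180−446) = 15500 J.
Q = 0 for an adiabatic process, so W = −ΔU = -15500 J.
State after step 1: P = 6740 kPa, V = 2.47 L, T = 1180 K.
Step 2 — Isothermal: T stays 1180 K; PV = const ⇒ V₂ = 17.7 L, P₂ = 940 kPa.
ΔU = 0 (ideal gas, T constant).
W = nRT ln(V₂/V₁) = 1.70×8.314×1180×ln(7.17) = 32800 J.
Q = ΔU + W = 32800 J.
Net over both steps: W = 17300 J, Q = 32800 J, ΔU = 15500 J.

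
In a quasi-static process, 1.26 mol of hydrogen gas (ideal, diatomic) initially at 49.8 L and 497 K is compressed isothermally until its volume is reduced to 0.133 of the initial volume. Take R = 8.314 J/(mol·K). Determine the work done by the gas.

-10500 J

P₁ = nRT₁/V₁ = 1.26×8.314×497/49.8 = 105 kPa.
Isothermal: T stays 497 K; PV = const ⇒ V₂ = 6.62 L, P₂ = 786 kPa.
W = nRT ln(V₂/V₁) = 1.26×8.314×497×ln(0.133) = -10500 J.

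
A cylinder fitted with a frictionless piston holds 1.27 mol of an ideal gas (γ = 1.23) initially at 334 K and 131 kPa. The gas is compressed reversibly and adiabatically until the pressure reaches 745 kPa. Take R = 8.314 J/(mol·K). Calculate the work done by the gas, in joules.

V₁ = nRT₁/P₁ = 1.27×8.314×334/131 = 26.9 L.
Adiabatic: T₂/T₁ = (P₂/P₁)^((γ−1)/γ) ⇒ T₂ = 334×(5.69)^0.187 = 462 K; V₂ = 6.55 L.
ΔU = nCvΔT = 1.27×36.1×(462−334) = 5890 J.
Q = 0 for an adiabatic process, so W = −ΔU = -5890 J.

-5890 J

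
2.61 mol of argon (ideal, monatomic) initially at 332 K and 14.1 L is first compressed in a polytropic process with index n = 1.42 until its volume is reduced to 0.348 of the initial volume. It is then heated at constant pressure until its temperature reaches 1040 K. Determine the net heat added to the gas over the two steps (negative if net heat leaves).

24800 J

P₁ = nRT₁/V₁ = 2.61×8.314×332/14.1 = 511 kPa.
Step 1 — Polytropic n=1.42: T₂ = T₁(V₁/V₂)^(n−1) = 332×(2.87)^0.42 = 517 K; P₂ = P₁(V₁/V₂)^n = 2290 kPa.
W = (P₁V₁−P₂V₂)/(n−1) = (511×14.1−2290×4.91)/0.42 = -9570 J.
ΔU = nCvΔT = 2.61×12.5×(517−332) = 6030 J.
Q = ΔU + W = -3540 J.
State after step 1: P = 2290 kPa, V = 4.91 L, T = 517 K.
Step 2 — Isobaric: P stays 2290 kPa; V/T = const ⇒ T₂ = 1040 K, V₂ = 9.87 L.
W = PΔV = 2290×(9.87−4.91) kPa·L = 11300 J.
ΔU = nCvΔT = 2.61×12.5×(1040−517) = 17000 J.
Q = ΔU + W = nCpΔT = 28400 J.
Net over both steps: W = 1770 J, Q = 24800 J, ΔU = 23000 J.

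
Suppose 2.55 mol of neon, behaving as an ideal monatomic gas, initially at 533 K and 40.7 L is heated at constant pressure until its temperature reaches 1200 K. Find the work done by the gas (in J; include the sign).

14100 J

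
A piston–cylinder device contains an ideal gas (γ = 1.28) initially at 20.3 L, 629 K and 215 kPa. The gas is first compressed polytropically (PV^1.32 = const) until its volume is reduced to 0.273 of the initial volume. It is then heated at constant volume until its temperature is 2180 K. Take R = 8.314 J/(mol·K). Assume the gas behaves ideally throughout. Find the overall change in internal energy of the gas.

38400 J

n = P₁V₁/(RT₁) = 215×20.3/(8.314×629) = 0.835 mol.
Step 1 — Polytropic n=1.32: T₂ = T₁(V₁/V₂)^(n−1) = 629×(3.66)^0.32 = 953 K; P₂ = P₁(V₁/V₂)^n = 1190 kPa.
W = (P₁V₁−P₂V₂)/(n−1) = (215×20.3−1190×5.54)/0.32 = -7020 J.
ΔU = nCvΔT = 0.835×29.7×(953−629) = 8030 J.
Q = ΔU + W = 1000 J.
State after step 1: P = 1190 kPa, V = 5.54 L, T = 953 K.
Step 2 — Isochoric: V stays 5.54 L; P/T = const ⇒ T₂ = 2180 K, P₂ = 2730 kPa.
W = 0 (no volume change).
ΔU = nCvΔT = 0.835×29.7×(2180−953) = 30400 J.
Q = ΔU = 30400 J.
Net over both steps: W = -7020 J, Q = 31400 J, ΔU = 38400 J.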